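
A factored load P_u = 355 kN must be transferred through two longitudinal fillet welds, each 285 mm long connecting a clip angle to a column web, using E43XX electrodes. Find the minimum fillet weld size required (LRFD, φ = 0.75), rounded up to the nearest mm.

w = 5 mm

E43XX → F_EXX = 430 MPa.
Total weld length L = 570 mm.
Required throat t_e = P_u / (φ × 0.6 F_EXX × L) = 355 / (0.75 × 0.6 × 430 × 570 × 10⁻³) = 3.219 mm.
Required leg w = t_e / 0.707 = 4.553 mm → use 5 mm.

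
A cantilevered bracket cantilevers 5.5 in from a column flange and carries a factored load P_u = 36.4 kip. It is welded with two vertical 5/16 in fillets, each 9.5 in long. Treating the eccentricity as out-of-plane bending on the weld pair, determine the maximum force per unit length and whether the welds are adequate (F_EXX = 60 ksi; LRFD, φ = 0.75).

L_w = 2 × 9.5 = 19 in; section modulus (unit throat) S = 2 × L²/6 = 30.08 in².
Direct shear f_v = P/L_w = 36.4/19 = 1.916 kip/in.
Moment M = P × e = 36.4 × 5.5 = 200.2 kip·in; bending f_b = M/S = 6.655 kip/in.
f_max = √(f_v² + f_b²) = √(1.916² + 6.655²) = 6.925 kip/in.
φr_n = 0.75 × 0.6 × 60 × (0.707 × 0.3125) = 5.965 kip/in → NOT adequate.

f_max ≈ 6.93 kip/in; NOT adequate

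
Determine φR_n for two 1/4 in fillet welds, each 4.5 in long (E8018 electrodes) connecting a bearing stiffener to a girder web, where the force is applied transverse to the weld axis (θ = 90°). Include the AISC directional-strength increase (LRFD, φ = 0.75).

E80XX → F_EXX = 80 ksi.
t_e = 0.707 × 0.25 = 0.1767 in; A_we = 0.1767 × 9 = 1.591 in².
Directional factor: 1.0 + 0.5 sin^1.5(90°) = 1.5.
F_nw = 0.6 × 80 × 1.5 = 72 ksi.
φR_n = 0.75 × 72 × 1.591 = 85.9 kips.

φR_n ≈ 85.9 kips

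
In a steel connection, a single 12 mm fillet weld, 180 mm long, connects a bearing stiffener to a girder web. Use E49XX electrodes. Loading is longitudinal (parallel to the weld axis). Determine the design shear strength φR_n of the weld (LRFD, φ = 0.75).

φR_n ≈ 337 kN

E49XX → F_EXX = 490 MPa.
Effective throat t_e = 0.707 × 12 = 8.484 mm.
Total length L = 180 mm; A_we = 8.484 × 180 = 1527 mm².
F_nw = 0.6 F_EXX = 0.6 × 490 = 294 MPa.
φR_n = 0.75 × 294 × 1527 × 10⁻³ = 336.7 kN.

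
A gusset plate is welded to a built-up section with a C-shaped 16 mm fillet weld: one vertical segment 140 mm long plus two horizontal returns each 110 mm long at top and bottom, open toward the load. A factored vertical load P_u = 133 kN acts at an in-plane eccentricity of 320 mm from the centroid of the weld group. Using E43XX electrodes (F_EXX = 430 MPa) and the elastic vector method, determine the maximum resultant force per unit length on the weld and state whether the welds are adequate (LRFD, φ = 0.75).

Total weld length L_w = 360 mm. Treat welds as unit-width lines.
Centroid: x̄ = 2×110×55 / 360 = 33.61 mm from the vertical weld.
Polar moment about centroid: J = I_x + I_y = [140³/12 + 2×110×70²] + [140×33.61² + 2(110³/12 + 110×21.39²)] = 1787000 mm³.
Direct shear f_v = P/L_w = 133×10³ / 360 = 369.4 N/mm (vertical).
Torsion M = P·e = 133×10³ × 320 = 42560000 N·mm.
Critical point at (x, y) = (76.39, 70) from centroid. f_tx = M·y/J = 1667 N/mm; f_ty = M·x/J = 1819 N/mm.
Resultant f_max = √[f_tx² + (f_v + f_ty)²] = √[1667² + (369.4 + 1819)²] = 2751 N/mm.
Capacity per unit length: φr_n = 0.75 × 0.6 × 430 × (0.707 × 16) = 2189 N/mm.
2751 > 2189 → NOT adequate.

f_max ≈ 2750 N/mm; NOT adequate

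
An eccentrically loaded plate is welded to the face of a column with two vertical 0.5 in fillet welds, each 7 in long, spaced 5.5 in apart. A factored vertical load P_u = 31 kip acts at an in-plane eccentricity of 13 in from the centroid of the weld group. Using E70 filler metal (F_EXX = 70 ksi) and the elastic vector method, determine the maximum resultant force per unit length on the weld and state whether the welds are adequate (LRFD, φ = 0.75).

f_max ≈ 12.5 kip/in; NOT adequate

Total weld length L_w = 14 in. Treat welds as unit-width lines.
Polar moment about centroid: J = 2[d³/12 + d(b/2)²] = 2[7³/12 + 7×2.75²] = 163 in³.
Direct shear f_v = P/L_w = 31 / 14 = 2.214 kip/in (vertical).
Torsion M = P·e = 31 × 13 = 403 kip·in.
Critical point at (x, y) = (2.75, 3.5) from centroid. f_tx = M·y/J = 8.651 kip/in; f_ty = M·x/J = 6.797 kip/in.
Resultant f_max = √[f_tx² + (f_v + f_ty)²] = √[8.651² + (2.214 + 6.797)²] = 12.49 kip/in.
Capacity per unit length: φr_n = 0.75 × 0.6 × 70 × (0.707 × 0.5) = 11.14 kip/in.
12.49 > 11.14 → NOT adequate.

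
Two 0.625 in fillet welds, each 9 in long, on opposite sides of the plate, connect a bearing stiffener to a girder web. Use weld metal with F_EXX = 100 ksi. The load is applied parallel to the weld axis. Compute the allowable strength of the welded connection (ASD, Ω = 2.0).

Effective throat t_e = 0.707 × 0.625 = 0.4419 in.
Total length L = 18 in; A_we = 0.4419 × 18 = 7.954 in².
F_nw = 0.6 F_EXX = 0.6 × 100 = 60 ksi.
R_n = 60 × 7.954 = 477.2 kips; R_n/Ω = 477.2/2.0 = 238.6 kips.

R_n/Ω ≈ 239 kips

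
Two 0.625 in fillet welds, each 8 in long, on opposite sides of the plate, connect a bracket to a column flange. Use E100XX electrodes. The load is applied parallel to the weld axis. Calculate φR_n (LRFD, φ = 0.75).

φR_n ≈ 318 kips

E100XX → F_EXX = 100 ksi.
Effective throat t_e = 0.707 × 0.625 = 0.4419 in.
Total length L = 16 in; A_we = 0.4419 × 16 = 7.07 in².
F_nw = 0.6 F_EXX = 0.6 × 100 = 60 ksi.
φR_n = 0.75 × 60 × 7.07 = 318.1 kips.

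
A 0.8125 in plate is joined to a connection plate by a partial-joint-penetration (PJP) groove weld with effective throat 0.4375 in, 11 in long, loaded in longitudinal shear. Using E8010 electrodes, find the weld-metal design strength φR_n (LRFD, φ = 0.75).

φR_n ≈ 173 kip

E80XX → F_EXX = 80 ksi.
Effective throat (given) t_e = 0.4375 in.
A_we = 0.4375 × 11 = 4.812 in².
F_nw = 0.6 F_EXX = 48 ksi.
φR_n = 0.75 × 48 × 4.812 = 173.2 kip.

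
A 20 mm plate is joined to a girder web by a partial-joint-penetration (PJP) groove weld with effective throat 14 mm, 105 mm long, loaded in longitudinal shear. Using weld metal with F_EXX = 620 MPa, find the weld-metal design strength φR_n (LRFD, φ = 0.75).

φR_n ≈ 410 kN

Effective throat (given) t_e = 14 mm.
A_we = 14 × 105 = 1470 mm².
F_nw = 0.6 F_EXX = 372 MPa.
φR_n = 0.75 × 372 × 1470 × 10⁻³ = 410.1 kN.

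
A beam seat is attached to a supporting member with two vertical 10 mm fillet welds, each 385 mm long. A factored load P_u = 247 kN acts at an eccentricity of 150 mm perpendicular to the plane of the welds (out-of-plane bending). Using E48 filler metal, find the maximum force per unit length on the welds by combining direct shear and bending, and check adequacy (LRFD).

f_max ≈ 816 N/mm; adequate

E48XX → F_EXX = 480 MPa.
L_w = 2 × 385 = 770 mm; section modulus (unit throat) S = 2 × L²/6 = 49410 mm².
Direct shear f_v = P/L_w = 247×10³/770 = 320.8 N/mm.
Moment M = P × e = 247×10³ × 150 = 37050000 N·mm; bending f_b = M/S = 749.9 N/mm.
f_max = √(f_v² + f_b²) = √(320.8² + 749.9²) = 815.6 N/mm.
φr_n = 0.75 × 0.6 × 480 × (0.707 × 10) = 1527 N/mm → adequate.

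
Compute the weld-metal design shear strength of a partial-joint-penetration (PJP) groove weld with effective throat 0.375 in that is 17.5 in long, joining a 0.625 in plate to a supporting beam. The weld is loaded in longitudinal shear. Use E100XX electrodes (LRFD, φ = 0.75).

φR_n ≈ 295 kips

E100XX → F_EXX = 100 ksi.
Effective throat (given) t_e = 0.375 in.
A_we = 0.375 × 17.5 = 6.562 in².
F_nw = 0.6 F_EXX = 60 ksi.
φR_n = 0.75 × 60 × 6.562 = 295.3 kips.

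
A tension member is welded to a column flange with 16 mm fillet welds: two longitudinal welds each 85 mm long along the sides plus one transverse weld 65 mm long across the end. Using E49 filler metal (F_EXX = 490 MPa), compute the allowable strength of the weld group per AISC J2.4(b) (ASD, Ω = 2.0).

R_n/Ω ≈ 402 kN

t_e = 0.707 × 16 = 11.31 mm.
R_nwl = 0.6 × 490 × 11.31 × 170 × 10⁻³ = 565.4 kN (longitudinal, 2 welds).
R_nwt = 0.6 × 490 × 11.31 × 65 × 10⁻³ = 216.2 kN (transverse, base value).
(i) R_nwl + R_nwt = 781.5 kN; (ii) 0.85 R_nwl + 1.5 R_nwt = 804.8 kN.
R_n = max = 804.8 kN [governs: (ii)]; R_n/Ω = 402.4 kN.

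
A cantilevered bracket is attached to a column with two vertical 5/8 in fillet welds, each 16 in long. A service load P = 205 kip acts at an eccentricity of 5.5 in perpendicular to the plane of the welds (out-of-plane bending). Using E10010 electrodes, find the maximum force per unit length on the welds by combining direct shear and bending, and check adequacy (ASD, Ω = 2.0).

f_max ≈ 14.7 kip/in; NOT adequate

E100XX → F_EXX = 100 ksi.
L_w = 2 × 16 = 32 in; section modulus (unit throat) S = 2 × L²/6 = 85.33 in².
Direct shear f_v = P/L_w = 205/32 = 6.406 kip/in.
Moment M = P × e = 205 × 5.5 = 1127.5 kip·in; bending f_b = M/S = 13.21 kip/in.
f_max = √(f_v² + f_b²) = √(6.406² + 13.21²) = 14.68 kip/in.
r_n/Ω = (1/2.0) × 0.6 × 100 × (0.707 × 0.625) = 13.26 kip/in → NOT adequate.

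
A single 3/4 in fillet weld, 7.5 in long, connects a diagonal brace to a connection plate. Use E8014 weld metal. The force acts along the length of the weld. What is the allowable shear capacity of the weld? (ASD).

E80XX → F_EXX = 80 ksi.
Effective throat t_e = 0.707 × 0.75 = 0.5302 in.
Total length L = 7.5 in; A_we = 0.5302 × 7.5 = 3.977 in².
F_nw = 0.6 F_EXX = 0.6 × 80 = 48 ksi.
R_n = 48 × 3.977 = 190.9 kips; R_n/Ω = 190.9/2.0 = 95.45 kips.

R_n/Ω ≈ 95.4 kips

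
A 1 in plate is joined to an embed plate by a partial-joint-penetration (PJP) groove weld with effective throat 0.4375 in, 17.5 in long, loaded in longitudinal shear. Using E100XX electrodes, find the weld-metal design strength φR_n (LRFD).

E100XX → F_EXX = 100 ksi.
Effective throat (given) t_e = 0.4375 in.
A_we = 0.4375 × 17.5 = 7.656 in².
F_nw = 0.6 F_EXX = 60 ksi.
φR_n = 0.75 × 60 × 7.656 = 344.5 kips.

φR_n ≈ 345 kips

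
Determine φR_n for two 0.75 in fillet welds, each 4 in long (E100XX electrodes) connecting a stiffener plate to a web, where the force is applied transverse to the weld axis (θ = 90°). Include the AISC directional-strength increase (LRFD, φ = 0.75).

E100XX → F_EXX = 100 ksi.
t_e = 0.707 × 0.75 = 0.5302 in; A_we = 0.5302 × 8 = 4.242 in².
Directional factor: 1.0 + 0.5 sin^1.5(90°) = 1.5.
F_nw = 0.6 × 100 × 1.5 = 90 ksi.
φR_n = 0.75 × 90 × 4.242 = 286.3 kips.

φR_n ≈ 286 kips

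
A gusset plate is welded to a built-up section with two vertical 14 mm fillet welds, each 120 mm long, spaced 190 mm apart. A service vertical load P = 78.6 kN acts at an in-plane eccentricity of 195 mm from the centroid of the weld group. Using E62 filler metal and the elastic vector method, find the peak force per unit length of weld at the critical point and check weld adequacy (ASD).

f_max ≈ 994 N/mm; adequate

E62XX → F_EXX = 620 MPa.
Total weld length L_w = 240 mm. Treat welds as unit-width lines.
Polar moment about centroid: J = 2[d³/12 + d(b/2)²] = 2[120³/12 + 120×95²] = 2454000 mm³.
Direct shear f_v = P/L_w = 78.6×10³ / 240 = 327.5 N/mm (vertical).
Torsion M = P·e = 78.6×10³ × 195 = 15327000 N·mm.
Critical point at (x, y) = (95, 60) from centroid. f_tx = M·y/J = 374.7 N/mm; f_ty = M·x/J = 593.3 N/mm.
Resultant f_max = √[f_tx² + (f_v + f_ty)²] = √[374.7² + (327.5 + 593.3)²] = 994.2 N/mm.
Capacity per unit length: r_n/Ω = (1/2.0) × 0.6 × 620 × (0.707 × 14) = 1841 N/mm.
994.2 ≤ 1841 → adequate.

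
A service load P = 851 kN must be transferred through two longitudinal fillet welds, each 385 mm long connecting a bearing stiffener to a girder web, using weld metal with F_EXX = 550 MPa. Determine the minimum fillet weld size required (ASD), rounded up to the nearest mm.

Total weld length L = 770 mm.
Required throat t_e = P × Ω / (0.6 F_EXX × L) = 851 × 2.0 / (0.6 × 550 × 770 × 10⁻³) = 6.698 mm.
Required leg w = t_e / 0.707 = 9.474 mm → use 10 mm.

w = 10 mm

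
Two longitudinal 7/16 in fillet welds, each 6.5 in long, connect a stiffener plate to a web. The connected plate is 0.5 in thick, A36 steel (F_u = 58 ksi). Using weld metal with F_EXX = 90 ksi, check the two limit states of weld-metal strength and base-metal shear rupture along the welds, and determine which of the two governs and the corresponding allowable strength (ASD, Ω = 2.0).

R_n/Ω ≈ 109 kips (weld metal governs)

t_e = 0.707 × 0.4375 = 0.3093 in; L = 13 in.
Weld metal: R_n/Ω = (1/2.0) × 0.6 × 90 × 0.3093 × 13 = 108.6 kips.
Base metal (shear rupture): R_n/Ω = (1/2.0) × 0.6 × 58 × 0.5 × 13 = 113.1 kips.
Governing: weld metal.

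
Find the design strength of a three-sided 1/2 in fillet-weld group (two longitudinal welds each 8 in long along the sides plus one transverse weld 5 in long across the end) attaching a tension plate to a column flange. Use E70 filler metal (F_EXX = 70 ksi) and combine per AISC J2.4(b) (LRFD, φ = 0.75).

t_e = 0.707 × 0.5 = 0.3535 in.
R_nwl = 0.6 × 70 × 0.3535 × 16 = 237.6 kips (longitudinal, 2 welds).
R_nwt = 0.6 × 70 × 0.3535 × 5 = 74.23 kips (transverse, base value).
(i) R_nwl + R_nwt = 311.8 kips; (ii) 0.85 R_nwl + 1.5 R_nwt = 313.3 kips.
R_n = max = 313.3 kips [governs: (ii)]; φR_n = 235 kips.

φR_n ≈ 235 kips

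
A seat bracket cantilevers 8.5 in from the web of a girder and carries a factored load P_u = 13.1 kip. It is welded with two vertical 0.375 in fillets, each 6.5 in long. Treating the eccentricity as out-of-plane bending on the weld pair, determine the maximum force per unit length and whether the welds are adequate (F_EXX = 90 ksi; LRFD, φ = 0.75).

f_max ≈ 7.97 kip/in; adequate

L_w = 2 × 6.5 = 13 in; section modulus (unit throat) S = 2 × L²/6 = 14.08 in².
Direct shear f_v = P/L_w = 13.1/13 = 1.008 kip/in.
Moment M = P × e = 13.1 × 8.5 = 111.35 kip·in; bending f_b = M/S = 7.907 kip/in.
f_max = √(f_v² + f_b²) = √(1.008² + 7.907²) = 7.97 kip/in.
φr_n = 0.75 × 0.6 × 90 × (0.707 × 0.375) = 10.74 kip/in → adequate.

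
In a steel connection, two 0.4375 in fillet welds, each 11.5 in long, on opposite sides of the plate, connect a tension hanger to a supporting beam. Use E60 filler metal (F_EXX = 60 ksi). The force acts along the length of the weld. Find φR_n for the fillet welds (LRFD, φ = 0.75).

Effective throat t_e = 0.707 × 0.4375 = 0.3093 in.
Total length L = 23 in; A_we = 0.3093 × 23 = 7.114 in².
F_nw = 0.6 F_EXX = 0.6 × 60 = 36 ksi.
φR_n = 0.75 × 36 × 7.114 = 192.1 kips.

φR_n ≈ 192 kips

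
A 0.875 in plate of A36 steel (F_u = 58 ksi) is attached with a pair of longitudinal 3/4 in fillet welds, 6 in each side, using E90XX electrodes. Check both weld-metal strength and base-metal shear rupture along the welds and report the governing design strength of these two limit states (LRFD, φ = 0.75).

φR_n ≈ 258 kip (weld metal governs)

E90XX → F_EXX = 90 ksi.
t_e = 0.707 × 0.75 = 0.5302 in; L = 12 in.
Weld metal: φR_n = 0.75 × 0.6 × 90 × 0.5302 × 12 = 257.7 kip.
Base metal (shear rupture): φR_n = 0.75 × 0.6 × 58 × 0.875 × 12 = 274 kip.
Governing: weld metal.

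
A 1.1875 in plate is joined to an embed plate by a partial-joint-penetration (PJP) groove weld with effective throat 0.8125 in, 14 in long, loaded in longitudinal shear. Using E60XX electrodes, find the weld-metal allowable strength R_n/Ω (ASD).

R_n/Ω ≈ 205 kips

E60XX → F_EXX = 60 ksi.
Effective throat (given) t_e = 0.8125 in.
A_we = 0.8125 × 14 = 11.38 in².
F_nw = 0.6 F_EXX = 36 ksi.
R_n/Ω = (36 × 11.38) / 2.0 = 204.8 kips.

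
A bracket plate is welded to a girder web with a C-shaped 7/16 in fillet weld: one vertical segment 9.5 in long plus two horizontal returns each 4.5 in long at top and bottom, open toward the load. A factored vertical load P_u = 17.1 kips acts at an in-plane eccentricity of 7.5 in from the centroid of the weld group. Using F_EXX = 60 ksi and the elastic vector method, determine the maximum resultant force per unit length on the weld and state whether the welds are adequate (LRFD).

f_max ≈ 3.03 kip/in; adequate

Total weld length L_w = 18.5 in. Treat welds as unit-width lines.
Centroid: x̄ = 2×4.5×2.25 / 18.5 = 1.095 in from the vertical weld.
Polar moment about centroid: J = I_x + I_y = [9.5³/12 + 2×4.5×4.75²] + [9.5×1.095² + 2(4.5³/12 + 4.5×1.155²)] = 313.1 in³.
Direct shear f_v = P/L_w = 17.1 / 18.5 = 0.9243 kip/in (vertical).
Torsion M = P·e = 17.1 × 7.5 = 128.25 kip·in.
Critical point at (x, y) = (3.405, 4.75) from centroid. f_tx = M·y/J = 1.946 kip/in; f_ty = M·x/J = 1.395 kip/in.
Resultant f_max = √[f_tx² + (f_v + f_ty)²] = √[1.946² + (0.9243 + 1.395)²] = 3.027 kip/in.
Capacity per unit length: φr_n = 0.75 × 0.6 × 60 × (0.707 × 0.4375) = 8.351 kip/in.
3.027 ≤ 8.351 → adequate.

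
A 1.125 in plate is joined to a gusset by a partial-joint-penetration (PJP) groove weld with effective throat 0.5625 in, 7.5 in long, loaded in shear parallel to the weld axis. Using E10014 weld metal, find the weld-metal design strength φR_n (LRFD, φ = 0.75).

E100XX → F_EXX = 100 ksi.
Effective throat (given) t_e = 0.5625 in.
A_we = 0.5625 × 7.5 = 4.219 in².
F_nw = 0.6 F_EXX = 60 ksi.
φR_n = 0.75 × 60 × 4.219 = 189.8 kip.

φR_n ≈ 190 kip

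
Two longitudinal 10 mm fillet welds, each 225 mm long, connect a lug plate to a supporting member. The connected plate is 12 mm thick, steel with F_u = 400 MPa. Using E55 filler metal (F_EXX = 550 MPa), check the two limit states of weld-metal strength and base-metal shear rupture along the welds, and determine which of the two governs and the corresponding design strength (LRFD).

t_e = 0.707 × 10 = 7.07 mm; L = 450 mm.
Weld metal: φR_n = 0.75 × 0.6 × 550 × 7.07 × 450 × 10⁻³ = 787.4 kN.
Base metal (shear rupture): φR_n = 0.75 × 0.6 × 400 × 12 × 450 × 10⁻³ = 972 kN.
Governing: weld metal.

φR_n ≈ 787 kN (weld metal governs)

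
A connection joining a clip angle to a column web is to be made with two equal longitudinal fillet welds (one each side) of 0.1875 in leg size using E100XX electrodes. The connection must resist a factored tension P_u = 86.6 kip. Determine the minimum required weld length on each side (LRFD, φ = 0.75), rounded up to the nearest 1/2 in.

L = 7.5 in on each side

E100XX → F_EXX = 100 ksi.
Throat t_e = 0.707 × 0.1875 = 0.1326 in.
φr_n = 0.75 × 0.6 × 100 × 0.1326 = 5.965 kip/in.
L_req = P_u / φr_n = 86.6 / 5.965 = 14.52 in total.
Per side: 14.52 / 2 = 7.259 in.
Round up → use L = 7.5 in on each side.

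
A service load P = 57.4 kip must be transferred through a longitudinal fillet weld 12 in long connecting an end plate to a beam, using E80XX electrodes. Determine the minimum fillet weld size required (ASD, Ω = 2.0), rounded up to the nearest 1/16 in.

E80XX → F_EXX = 80 ksi.
Total weld length L = 12 in.
Required throat t_e = P × Ω / (0.6 F_EXX × L) = 57.4 × 2.0 / (0.6 × 80 × 12) = 0.1993 in.
Required leg w = t_e / 0.707 = 0.2819 in → use 5/16 in.

w = 5/16 in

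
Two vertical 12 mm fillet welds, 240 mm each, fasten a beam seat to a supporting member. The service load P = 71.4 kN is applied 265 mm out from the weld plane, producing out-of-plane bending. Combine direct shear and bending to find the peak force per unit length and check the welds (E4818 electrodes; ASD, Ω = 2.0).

f_max ≈ 997 N/mm; adequate

E48XX → F_EXX = 480 MPa.
L_w = 2 × 240 = 480 mm; section modulus (unit throat) S = 2 × L²/6 = 19200 mm².
Direct shear f_v = P/L_w = 71.4×10³/480 = 148.8 N/mm.
Moment M = P × e = 71.4×10³ × 265 = 18921000 N·mm; bending f_b = M/S = 985.5 N/mm.
f_max = √(f_v² + f_b²) = √(148.8² + 985.5²) = 996.6 N/mm.
r_n/Ω = (1/2.0) × 0.6 × 480 × (0.707 × 12) = 1222 N/mm → adequate.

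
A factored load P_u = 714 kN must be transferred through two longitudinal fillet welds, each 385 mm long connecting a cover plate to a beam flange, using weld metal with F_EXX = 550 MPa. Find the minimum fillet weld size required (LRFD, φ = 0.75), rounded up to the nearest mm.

w = 6 mm

Total weld length L = 770 mm.
Required throat t_e = P_u / (φ × 0.6 F_EXX × L) = 714 / (0.75 × 0.6 × 550 × 770 × 10⁻³) = 3.747 mm.
Required leg w = t_e / 0.707 = 5.299 mm → use 6 mm.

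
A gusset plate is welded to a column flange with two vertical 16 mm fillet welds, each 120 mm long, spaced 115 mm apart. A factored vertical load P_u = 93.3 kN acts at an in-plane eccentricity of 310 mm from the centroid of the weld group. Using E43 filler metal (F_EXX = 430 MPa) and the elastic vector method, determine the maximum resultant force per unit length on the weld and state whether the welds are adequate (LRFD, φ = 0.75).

Total weld length L_w = 240 mm. Treat welds as unit-width lines.
Polar moment about centroid: J = 2[d³/12 + d(b/2)²] = 2[120³/12 + 120×57.5²] = 1082000 mm³.
Direct shear f_v = P/L_w = 93.3×10³ / 240 = 388.8 N/mm (vertical).
Torsion M = P·e = 93.3×10³ × 310 = 28923000 N·mm.
Critical point at (x, y) = (57.5, 60) from centroid. f_tx = M·y/J = 1605 N/mm; f_ty = M·x/J = 1538 N/mm.
Resultant f_max = √[f_tx² + (f_v + f_ty)²] = √[1605² + (388.8 + 1538)²] = 2507 N/mm.
Capacity per unit length: φr_n = 0.75 × 0.6 × 430 × (0.707 × 16) = 2189 N/mm.
2507 > 2189 → NOT adequate.

f_max ≈ 2510 N/mm; NOT adequate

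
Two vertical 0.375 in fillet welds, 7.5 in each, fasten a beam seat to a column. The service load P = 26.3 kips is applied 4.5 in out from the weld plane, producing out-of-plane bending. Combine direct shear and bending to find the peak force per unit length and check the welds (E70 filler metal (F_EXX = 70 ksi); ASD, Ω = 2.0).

L_w = 2 × 7.5 = 15 in; section modulus (unit throat) S = 2 × L²/6 = 18.75 in².
Direct shear f_v = P/L_w = 26.3/15 = 1.753 kip/in.
Moment M = P × e = 26.3 × 4.5 = 118.35 kip·in; bending f_b = M/S = 6.312 kip/in.
f_max = √(f_v² + f_b²) = √(1.753² + 6.312²) = 6.551 kip/in.
r_n/Ω = (1/2.0) × 0.6 × 70 × (0.707 × 0.375) = 5.568 kip/in → NOT adequate.

f_max ≈ 6.55 kip/in; NOT adequate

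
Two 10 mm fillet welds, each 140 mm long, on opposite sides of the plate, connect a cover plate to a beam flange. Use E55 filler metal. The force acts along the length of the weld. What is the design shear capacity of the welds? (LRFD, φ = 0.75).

E55XX → F_EXX = 550 MPa.
Effective throat t_e = 0.707 × 10 = 7.07 mm.
Total length L = 280 mm; A_we = 7.07 × 280 = 1980 mm².
F_nw = 0.6 F_EXX = 0.6 × 550 = 330 MPa.
φR_n = 0.75 × 330 × 1980 × 10⁻³ = 490 kN.

φR_n ≈ 490 kN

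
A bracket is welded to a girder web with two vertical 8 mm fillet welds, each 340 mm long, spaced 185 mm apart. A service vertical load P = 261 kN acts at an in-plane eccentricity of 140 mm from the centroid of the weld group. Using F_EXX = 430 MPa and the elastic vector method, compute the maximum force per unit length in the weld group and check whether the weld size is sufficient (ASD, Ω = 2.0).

f_max ≈ 827 N/mm; NOT adequate

Total weld length L_w = 680 mm. Treat welds as unit-width lines.
Polar moment about centroid: J = 2[d³/12 + d(b/2)²] = 2[340³/12 + 340×92.5²] = 12370000 mm³.
Direct shear f_v = P/L_w = 261×10³ / 680 = 383.8 N/mm (vertical).
Torsion M = P·e = 261×10³ × 140 = 36540000 N·mm.
Critical point at (x, y) = (92.5, 170) from centroid. f_tx = M·y/J = 502.2 N/mm; f_ty = M·x/J = 273.3 N/mm.
Resultant f_max = √[f_tx² + (f_v + f_ty)²] = √[502.2² + (383.8 + 273.3)²] = 827 N/mm.
Capacity per unit length: r_n/Ω = (1/2.0) × 0.6 × 430 × (0.707 × 8) = 729.6 N/mm.
827 > 729.6 → NOT adequate.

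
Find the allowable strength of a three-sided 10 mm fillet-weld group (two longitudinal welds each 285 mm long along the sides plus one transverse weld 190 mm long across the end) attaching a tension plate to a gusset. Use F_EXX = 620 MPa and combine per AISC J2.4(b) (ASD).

t_e = 0.707 × 10 = 7.07 mm.
R_nwl = 0.6 × 620 × 7.07 × 570 × 10⁻³ = 1499 kN (longitudinal, 2 welds).
R_nwt = 0.6 × 620 × 7.07 × 190 × 10⁻³ = 499.7 kN (transverse, base value).
(i) R_nwl + R_nwt = 1999 kN; (ii) 0.85 R_nwl + 1.5 R_nwt = 2024 kN.
R_n = max = 2024 kN [governs: (ii)]; R_n/Ω = 1012 kN.

R_n/Ω ≈ 1010 kN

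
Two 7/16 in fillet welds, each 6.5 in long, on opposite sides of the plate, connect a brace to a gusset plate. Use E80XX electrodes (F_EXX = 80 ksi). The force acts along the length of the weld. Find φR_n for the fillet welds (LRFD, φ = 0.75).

Effective throat t_e = 0.707 × 0.4375 = 0.3093 in.
Total length L = 13 in; A_we = 0.3093 × 13 = 4.021 in².
F_nw = 0.6 F_EXX = 0.6 × 80 = 48 ksi.
φR_n = 0.75 × 48 × 4.021 = 144.8 kip.

φR_n ≈ 145 kip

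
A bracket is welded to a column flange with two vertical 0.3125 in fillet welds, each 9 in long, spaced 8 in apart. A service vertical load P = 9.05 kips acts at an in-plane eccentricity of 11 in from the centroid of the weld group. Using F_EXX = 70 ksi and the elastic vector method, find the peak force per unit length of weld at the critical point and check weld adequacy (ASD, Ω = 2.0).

Total weld length L_w = 18 in. Treat welds as unit-width lines.
Polar moment about centroid: J = 2[d³/12 + d(b/2)²] = 2[9³/12 + 9×4²] = 409.5 in³.
Direct shear f_v = P/L_w = 9.05 / 18 = 0.5028 kip/in (vertical).
Torsion M = P·e = 9.05 × 11 = 99.55 kip·in.
Critical point at (x, y) = (4, 4.5) from centroid. f_tx = M·y/J = 1.094 kip/in; f_ty = M·x/J = 0.9724 kip/in.
Resultant f_max = √[f_tx² + (f_v + f_ty)²] = √[1.094² + (0.5028 + 0.9724)²] = 1.837 kip/in.
Capacity per unit length: r_n/Ω = (1/2.0) × 0.6 × 70 × (0.707 × 0.3125) = 4.64 kip/in.
1.837 ≤ 4.64 → adequate.

f_max ≈ 1.84 kip/in; adequate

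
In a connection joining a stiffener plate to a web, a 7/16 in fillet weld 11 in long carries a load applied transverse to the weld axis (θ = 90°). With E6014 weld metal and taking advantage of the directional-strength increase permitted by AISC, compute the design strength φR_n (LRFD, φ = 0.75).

φR_n ≈ 138 kip

E60XX → F_EXX = 60 ksi.
t_e = 0.707 × 0.4375 = 0.3093 in; A_we = 0.3093 × 11 = 3.402 in².
Directional factor: 1.0 + 0.5 sin^1.5(90°) = 1.5.
F_nw = 0.6 × 60 × 1.5 = 54 ksi.
φR_n = 0.75 × 54 × 3.402 = 137.8 kip.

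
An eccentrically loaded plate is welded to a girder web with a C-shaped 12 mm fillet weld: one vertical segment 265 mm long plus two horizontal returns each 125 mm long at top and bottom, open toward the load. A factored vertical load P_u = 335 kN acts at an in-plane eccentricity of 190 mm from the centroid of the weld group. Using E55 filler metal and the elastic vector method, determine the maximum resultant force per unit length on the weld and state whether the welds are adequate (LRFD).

f_max ≈ 1980 N/mm; adequate

E55XX → F_EXX = 550 MPa.
Total weld length L_w = 515 mm. Treat welds as unit-width lines.
Centroid: x̄ = 2×125×62.5 / 515 = 30.34 mm from the vertical weld.
Polar moment about centroid: J = I_x + I_y = [265³/12 + 2×125×132.5²] + [265×30.34² + 2(125³/12 + 125×32.16²)] = 6768000 mm³.
Direct shear f_v = P/L_w = 335×10³ / 515 = 650.5 N/mm (vertical).
Torsion M = P·e = 335×10³ × 190 = 63650000 N·mm.
Critical point at (x, y) = (94.66, 132.5) from centroid. f_tx = M·y/J = 1246 N/mm; f_ty = M·x/J = 890.3 N/mm.
Resultant f_max = √[f_tx² + (f_v + f_ty)²] = √[1246² + (650.5 + 890.3)²] = 1982 N/mm.
Capacity per unit length: φr_n = 0.75 × 0.6 × 550 × (0.707 × 12) = 2100 N/mm.
1982 ≤ 2100 → adequate.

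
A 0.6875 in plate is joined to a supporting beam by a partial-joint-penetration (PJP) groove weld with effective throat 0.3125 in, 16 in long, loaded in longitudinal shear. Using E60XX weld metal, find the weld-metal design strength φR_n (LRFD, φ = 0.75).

E60XX → F_EXX = 60 ksi.
Effective throat (given) t_e = 0.3125 in.
A_we = 0.3125 × 16 = 5 in².
F_nw = 0.6 F_EXX = 36 ksi.
φR_n = 0.75 × 36 × 5 = 135 kip.

φR_n ≈ 135 kip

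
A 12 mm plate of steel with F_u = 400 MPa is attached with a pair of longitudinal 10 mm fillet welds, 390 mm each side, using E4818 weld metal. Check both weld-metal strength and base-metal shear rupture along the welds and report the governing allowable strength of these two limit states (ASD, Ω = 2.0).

E48XX → F_EXX = 480 MPa.
t_e = 0.707 × 10 = 7.07 mm; L = 780 mm.
Weld metal: R_n/Ω = (1/2.0) × 0.6 × 480 × 7.07 × 780 × 10⁻³ = 794.1 kN.
Base metal (shear rupture): R_n/Ω = (1/2.0) × 0.6 × 400 × 12 × 780 × 10⁻³ = 1123 kN.
Governing: weld metal.

R_n/Ω ≈ 794 kN (weld metal governs)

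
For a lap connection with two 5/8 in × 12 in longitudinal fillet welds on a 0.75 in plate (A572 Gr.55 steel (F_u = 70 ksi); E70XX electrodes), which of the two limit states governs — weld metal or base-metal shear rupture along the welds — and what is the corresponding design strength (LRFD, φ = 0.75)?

φR_n ≈ 334 kip (weld metal governs)

E70XX → F_EXX = 70 ksi.
t_e = 0.707 × 0.625 = 0.4419 in; L = 24 in.
Weld metal: φR_n = 0.75 × 0.6 × 70 × 0.4419 × 24 = 334.1 kip.
Base metal (shear rupture): φR_n = 0.75 × 0.6 × 70 × 0.75 × 24 = 567 kip.
Governing: weld metal.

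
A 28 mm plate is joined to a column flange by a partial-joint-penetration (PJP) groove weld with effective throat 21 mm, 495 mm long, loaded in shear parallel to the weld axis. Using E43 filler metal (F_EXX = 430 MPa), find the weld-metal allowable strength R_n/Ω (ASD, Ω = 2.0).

R_n/Ω ≈ 1340 kN

Effective throat (given) t_e = 21 mm.
A_we = 21 × 495 = 10400 mm².
F_nw = 0.6 F_EXX = 258 MPa.
R_n/Ω = (258 × 10400) / 2.0 × 10⁻³ = 1341 kN.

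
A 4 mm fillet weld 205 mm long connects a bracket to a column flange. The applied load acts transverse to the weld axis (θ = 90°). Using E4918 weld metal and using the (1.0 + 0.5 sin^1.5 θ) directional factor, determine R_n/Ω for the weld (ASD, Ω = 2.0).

E49XX → F_EXX = 490 MPa.
t_e = 0.707 × 4 = 2.828 mm; A_we = 2.828 × 205 = 579.7 mm².
Directional factor: 1.0 + 0.5 sin^1.5(90°) = 1.5.
F_nw = 0.6 × 490 × 1.5 = 441 MPa.
R_n/Ω = (441 × 579.7) / 2.0 × 10⁻³ = 127.8 kN.

R_n/Ω ≈ 128 kN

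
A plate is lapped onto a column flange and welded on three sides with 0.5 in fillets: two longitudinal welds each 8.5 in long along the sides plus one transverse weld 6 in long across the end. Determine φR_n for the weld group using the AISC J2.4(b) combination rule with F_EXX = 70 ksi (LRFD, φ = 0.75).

φR_n ≈ 261 kips

t_e = 0.707 × 0.5 = 0.3535 in.
R_nwl = 0.6 × 70 × 0.3535 × 17 = 252.4 kips (longitudinal, 2 welds).
R_nwt = 0.6 × 70 × 0.3535 × 6 = 89.08 kips (transverse, base value).
(i) R_nwl + R_nwt = 341.5 kips; (ii) 0.85 R_nwl + 1.5 R_nwt = 348.2 kips.
R_n = max = 348.2 kips [governs: (ii)]; φR_n = 261.1 kips.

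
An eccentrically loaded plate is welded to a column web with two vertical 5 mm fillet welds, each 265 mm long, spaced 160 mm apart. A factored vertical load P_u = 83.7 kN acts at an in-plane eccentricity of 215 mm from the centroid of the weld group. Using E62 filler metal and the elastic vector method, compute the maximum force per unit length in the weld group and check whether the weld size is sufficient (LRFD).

E62XX → F_EXX = 620 MPa.
Total weld length L_w = 530 mm. Treat welds as unit-width lines.
Polar moment about centroid: J = 2[d³/12 + d(b/2)²] = 2[265³/12 + 265×80²] = 6494000 mm³.
Direct shear f_v = P/L_w = 83.7×10³ / 530 = 157.9 N/mm (vertical).
Torsion M = P·e = 83.7×10³ × 215 = 17996000 N·mm.
Critical point at (x, y) = (80, 132.5) from centroid. f_tx = M·y/J = 367.2 N/mm; f_ty = M·x/J = 221.7 N/mm.
Resultant f_max = √[f_tx² + (f_v + f_ty)²] = √[367.2² + (157.9 + 221.7)²] = 528.2 N/mm.
Capacity per unit length: φr_n = 0.75 × 0.6 × 620 × (0.707 × 5) = 986.3 N/mm.
528.2 ≤ 986.3 → adequate.

f_max ≈ 528 N/mm; adequate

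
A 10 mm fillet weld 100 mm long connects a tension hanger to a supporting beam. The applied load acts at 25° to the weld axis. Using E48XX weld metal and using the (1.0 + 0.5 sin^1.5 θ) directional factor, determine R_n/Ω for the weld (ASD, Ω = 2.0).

R_n/Ω ≈ 116 kN

E48XX → F_EXX = 480 MPa.
t_e = 0.707 × 10 = 7.07 mm; A_we = 7.07 × 100 = 707 mm².
Directional factor: 1.0 + 0.5 sin^1.5(25°) = 1.137.
F_nw = 0.6 × 480 × 1.137 = 327.6 MPa.
R_n/Ω = (327.6 × 707) / 2.0 × 10⁻³ = 115.8 kN.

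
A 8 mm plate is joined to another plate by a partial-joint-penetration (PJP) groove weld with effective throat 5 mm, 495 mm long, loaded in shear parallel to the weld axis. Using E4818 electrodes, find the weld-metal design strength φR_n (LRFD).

φR_n ≈ 535 kN

E48XX → F_EXX = 480 MPa.
Effective throat (given) t_e = 5 mm.
A_we = 5 × 495 = 2475 mm².
F_nw = 0.6 F_EXX = 288 MPa.
φR_n = 0.75 × 288 × 2475 × 10⁻³ = 534.6 kN.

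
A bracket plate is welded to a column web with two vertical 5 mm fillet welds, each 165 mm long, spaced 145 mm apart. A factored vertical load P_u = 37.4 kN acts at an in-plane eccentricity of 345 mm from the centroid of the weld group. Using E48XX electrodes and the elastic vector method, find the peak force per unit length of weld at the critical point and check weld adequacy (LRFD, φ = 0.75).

f_max ≈ 651 N/mm; adequate

E48XX → F_EXX = 480 MPa.
Total weld length L_w = 330 mm. Treat welds as unit-width lines.
Polar moment about centroid: J = 2[d³/12 + d(b/2)²] = 2[165³/12 + 165×72.5²] = 2483000 mm³.
Direct shear f_v = P/L_w = 37.4×10³ / 330 = 113.3 N/mm (vertical).
Torsion M = P·e = 37.4×10³ × 345 = 12903000 N·mm.
Critical point at (x, y) = (72.5, 82.5) from centroid. f_tx = M·y/J = 428.7 N/mm; f_ty = M·x/J = 376.7 N/mm.
Resultant f_max = √[f_tx² + (f_v + f_ty)²] = √[428.7² + (113.3 + 376.7)²] = 651.1 N/mm.
Capacity per unit length: φr_n = 0.75 × 0.6 × 480 × (0.707 × 5) = 763.6 N/mm.
651.1 ≤ 763.6 → adequate.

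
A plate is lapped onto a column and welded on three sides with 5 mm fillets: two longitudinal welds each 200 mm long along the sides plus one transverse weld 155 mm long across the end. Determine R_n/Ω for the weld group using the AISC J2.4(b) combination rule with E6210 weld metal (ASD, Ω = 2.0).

E62XX → F_EXX = 620 MPa.
t_e = 0.707 × 5 = 3.535 mm.
R_nwl = 0.6 × 620 × 3.535 × 400 × 10⁻³ = 526 kN (longitudinal, 2 welds).
R_nwt = 0.6 × 620 × 3.535 × 155 × 10⁻³ = 203.8 kN (transverse, base value).
(i) R_nwl + R_nwt = 729.8 kN; (ii) 0.85 R_nwl + 1.5 R_nwt = 752.8 kN.
R_n = max = 752.8 kN [governs: (ii)]; R_n/Ω = 376.4 kN.

R_n/Ω ≈ 376 kN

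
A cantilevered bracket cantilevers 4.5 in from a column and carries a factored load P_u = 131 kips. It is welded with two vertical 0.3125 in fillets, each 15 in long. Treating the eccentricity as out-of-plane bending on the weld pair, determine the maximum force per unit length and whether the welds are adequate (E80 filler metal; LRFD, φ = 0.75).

E80XX → F_EXX = 80 ksi.
L_w = 2 × 15 = 30 in; section modulus (unit throat) S = 2 × L²/6 = 75 in².
Direct shear f_v = P/L_w = 131/30 = 4.367 kip/in.
Moment M = P × e = 131 × 4.5 = 589.5 kip·in; bending f_b = M/S = 7.86 kip/in.
f_max = √(f_v² + f_b²) = √(4.367² + 7.86²) = 8.992 kip/in.
φr_n = 0.75 × 0.6 × 80 × (0.707 × 0.3125) = 7.954 kip/in → NOT adequate.

f_max ≈ 8.99 kip/in; NOT adequate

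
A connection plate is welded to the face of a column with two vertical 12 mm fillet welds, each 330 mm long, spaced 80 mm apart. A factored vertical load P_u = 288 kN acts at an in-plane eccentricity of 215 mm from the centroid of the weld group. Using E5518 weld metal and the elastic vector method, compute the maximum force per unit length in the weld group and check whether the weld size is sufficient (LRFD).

E55XX → F_EXX = 550 MPa.
Total weld length L_w = 660 mm. Treat welds as unit-width lines.
Polar moment about centroid: J = 2[d³/12 + d(b/2)²] = 2[330³/12 + 330×40²] = 7046000 mm³.
Direct shear f_v = P/L_w = 288×10³ / 660 = 436.4 N/mm (vertical).
Torsion M = P·e = 288×10³ × 215 = 61920000 N·mm.
Critical point at (x, y) = (40, 165) from centroid. f_tx = M·y/J = 1450 N/mm; f_ty = M·x/J = 351.5 N/mm.
Resultant f_max = √[f_tx² + (f_v + f_ty)²] = √[1450² + (436.4 + 351.5)²] = 1650 N/mm.
Capacity per unit length: φr_n = 0.75 × 0.6 × 550 × (0.707 × 12) = 2100 N/mm.
1650 ≤ 2100 → adequate.

f_max ≈ 1650 N/mm; adequate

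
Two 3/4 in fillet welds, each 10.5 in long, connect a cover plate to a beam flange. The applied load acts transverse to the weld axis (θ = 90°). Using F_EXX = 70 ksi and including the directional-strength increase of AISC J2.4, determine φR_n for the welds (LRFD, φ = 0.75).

t_e = 0.707 × 0.75 = 0.5302 in; A_we = 0.5302 × 21 = 11.14 in².
Directional factor: 1.0 + 0.5 sin^1.5(90°) = 1.5.
F_nw = 0.6 × 70 × 1.5 = 63 ksi.
φR_n = 0.75 × 63 × 11.14 = 526.1 kip.

φR_n ≈ 526 kip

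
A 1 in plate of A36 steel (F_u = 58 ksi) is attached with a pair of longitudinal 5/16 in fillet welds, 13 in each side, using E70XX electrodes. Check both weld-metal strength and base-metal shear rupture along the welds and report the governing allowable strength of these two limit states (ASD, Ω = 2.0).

E70XX → F_EXX = 70 ksi.
t_e = 0.707 × 0.3125 = 0.2209 in; L = 26 in.
Weld metal: R_n/Ω = (1/2.0) × 0.6 × 70 × 0.2209 × 26 = 120.6 kip.
Base metal (shear rupture): R_n/Ω = (1/2.0) × 0.6 × 58 × 1 × 26 = 452.4 kip.
Governing: weld metal.

R_n/Ω ≈ 121 kip (weld metal governs)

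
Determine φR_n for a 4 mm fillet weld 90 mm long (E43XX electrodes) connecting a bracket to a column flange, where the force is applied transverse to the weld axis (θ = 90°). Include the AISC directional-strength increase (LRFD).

E43XX → F_EXX = 430 MPa.
t_e = 0.707 × 4 = 2.828 mm; A_we = 2.828 × 90 = 254.5 mm².
Directional factor: 1.0 + 0.5 sin^1.5(90°) = 1.5.
F_nw = 0.6 × 430 × 1.5 = 387 MPa.
φR_n = 0.75 × 387 × 254.5 × 10⁻³ = 73.87 kN.

φR_n ≈ 73.9 kN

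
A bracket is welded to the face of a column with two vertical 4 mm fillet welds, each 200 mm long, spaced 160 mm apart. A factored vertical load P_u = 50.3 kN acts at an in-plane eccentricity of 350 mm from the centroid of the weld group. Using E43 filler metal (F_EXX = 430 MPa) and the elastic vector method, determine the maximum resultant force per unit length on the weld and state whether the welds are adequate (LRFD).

Total weld length L_w = 400 mm. Treat welds as unit-width lines.
Polar moment about centroid: J = 2[d³/12 + d(b/2)²] = 2[200³/12 + 200×80²] = 3893000 mm³.
Direct shear f_v = P/L_w = 50.3×10³ / 400 = 125.8 N/mm (vertical).
Torsion M = P·e = 50.3×10³ × 350 = 17605000 N·mm.
Critical point at (x, y) = (80, 100) from centroid. f_tx = M·y/J = 452.2 N/mm; f_ty = M·x/J = 361.7 N/mm.
Resultant f_max = √[f_tx² + (f_v + f_ty)²] = √[452.2² + (125.8 + 361.7)²] = 664.9 N/mm.
Capacity per unit length: φr_n = 0.75 × 0.6 × 430 × (0.707 × 4) = 547.2 N/mm.
664.9 > 547.2 → NOT adequate.

f_max ≈ 665 N/mm; NOT adequate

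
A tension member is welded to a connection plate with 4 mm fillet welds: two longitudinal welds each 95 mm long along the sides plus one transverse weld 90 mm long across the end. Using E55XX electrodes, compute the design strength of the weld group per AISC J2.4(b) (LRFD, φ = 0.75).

φR_n ≈ 208 kN

E55XX → F_EXX = 550 MPa.
t_e = 0.707 × 4 = 2.828 mm.
R_nwl = 0.6 × 550 × 2.828 × 190 × 10⁻³ = 177.3 kN (longitudinal, 2 welds).
R_nwt = 0.6 × 550 × 2.828 × 90 × 10⁻³ = 83.99 kN (transverse, base value).
(i) R_nwl + R_nwt = 261.3 kN; (ii) 0.85 R_nwl + 1.5 R_nwt = 276.7 kN.
R_n = max = 276.7 kN [governs: (ii)]; φR_n = 207.5 kN.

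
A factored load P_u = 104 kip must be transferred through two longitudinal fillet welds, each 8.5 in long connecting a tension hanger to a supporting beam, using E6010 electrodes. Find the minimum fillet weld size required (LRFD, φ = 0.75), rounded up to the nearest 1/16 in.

E60XX → F_EXX = 60 ksi.
Total weld length L = 17 in.
Required throat t_e = P_u / (φ × 0.6 F_EXX × L) = 104 / (0.75 × 0.6 × 60 × 17) = 0.2266 in.
Required leg w = t_e / 0.707 = 0.3205 in → use 3/8 in.

w = 3/8 in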